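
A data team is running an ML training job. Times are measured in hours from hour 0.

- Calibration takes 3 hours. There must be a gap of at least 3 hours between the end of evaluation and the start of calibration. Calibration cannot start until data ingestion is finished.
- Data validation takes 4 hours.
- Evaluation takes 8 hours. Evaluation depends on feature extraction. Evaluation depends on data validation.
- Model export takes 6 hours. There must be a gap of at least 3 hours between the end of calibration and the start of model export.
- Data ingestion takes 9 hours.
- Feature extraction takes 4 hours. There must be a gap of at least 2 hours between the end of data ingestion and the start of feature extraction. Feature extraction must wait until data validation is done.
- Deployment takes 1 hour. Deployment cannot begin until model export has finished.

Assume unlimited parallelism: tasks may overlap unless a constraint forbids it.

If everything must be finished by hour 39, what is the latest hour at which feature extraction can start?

Deployment must finish by hour 39; it takes 1 hour, so it must start by 39 − 1 = hour 38.
Model export must finish before deployment (must start by hour 38). With a 6-hour duration, model export must start by 38 − 6 = hour 32.
Since model export (must start by hour 32, minus 3-hour gap → hour 29) depends on it, calibration must finish by hour 29. Backing off its 3-hour duration gives a latest start of hour 26.
Since calibration (must start by hour 26, minus 3-hour gap → hour 23) depends on it, evaluation must finish by hour 23. Backing off its 8-hour duration gives a latest start of hour 15.
Since evaluation (must start by hour 15) depends on it, feature extraction must finish by hour 15. Backing off its 4-hour duration gives a latest start of hour 11.

11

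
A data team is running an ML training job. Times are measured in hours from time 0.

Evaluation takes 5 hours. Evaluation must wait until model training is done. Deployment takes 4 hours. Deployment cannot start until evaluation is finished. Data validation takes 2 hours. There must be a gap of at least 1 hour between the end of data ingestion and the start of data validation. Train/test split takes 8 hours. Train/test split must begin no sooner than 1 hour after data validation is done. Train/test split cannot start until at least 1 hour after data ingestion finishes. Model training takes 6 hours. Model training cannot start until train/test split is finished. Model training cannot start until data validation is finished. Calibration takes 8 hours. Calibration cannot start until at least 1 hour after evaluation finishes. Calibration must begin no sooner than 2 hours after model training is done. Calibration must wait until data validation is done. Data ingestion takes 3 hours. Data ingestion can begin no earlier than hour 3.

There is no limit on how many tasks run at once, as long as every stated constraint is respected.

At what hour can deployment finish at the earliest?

33

Data ingestion waits on its own release at hour 3, so it starts at hour 3 and finishes at 3 + 3 = hour 6.
After data ingestion (finishes hour 6, plus 1-hour gap → hour 7), data validation can start at hour 7 and finishes at hour 9.
Train/test split needs all of data validation (finishes hour 9, plus 1-hour gap → hour 10); data ingestion (finishes hour 6, plus 1-hour gap → hour 7). That puts its earliest start at hour 10; it finishes at 10 + 8 = hour 18.
For model training: train/test split (finishes hour 18); data validation (finishes hour 9). Taking the maximum gives a start of hour 18, and it finishes at 18 + 6 = hour 24.
Evaluation cannot begin until model training (finishes hour 24). It runs from hour 24 to 24 + 5 = hour 29.
Deployment cannot begin until evaluation (finishes hour 29). It runs from hour 29 to 29 + 4 = hour 33.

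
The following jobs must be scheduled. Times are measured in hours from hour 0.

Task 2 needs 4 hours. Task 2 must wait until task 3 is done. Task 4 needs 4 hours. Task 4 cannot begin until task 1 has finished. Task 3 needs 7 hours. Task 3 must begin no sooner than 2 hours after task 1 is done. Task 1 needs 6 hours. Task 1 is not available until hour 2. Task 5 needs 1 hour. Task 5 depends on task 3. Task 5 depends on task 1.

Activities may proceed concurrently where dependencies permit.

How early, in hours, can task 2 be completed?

After its own release at hour 2, task 1 can start at hour 2 and finishes at hour 8.
After task 1 (finishes hour 8, plus 2-hour gap → hour 10), task 3 can start at hour 10 and finishes at hour 17.
After task 3 (finishes hour 17), task 2 can start at hour 17 and finishes at hour 21.

21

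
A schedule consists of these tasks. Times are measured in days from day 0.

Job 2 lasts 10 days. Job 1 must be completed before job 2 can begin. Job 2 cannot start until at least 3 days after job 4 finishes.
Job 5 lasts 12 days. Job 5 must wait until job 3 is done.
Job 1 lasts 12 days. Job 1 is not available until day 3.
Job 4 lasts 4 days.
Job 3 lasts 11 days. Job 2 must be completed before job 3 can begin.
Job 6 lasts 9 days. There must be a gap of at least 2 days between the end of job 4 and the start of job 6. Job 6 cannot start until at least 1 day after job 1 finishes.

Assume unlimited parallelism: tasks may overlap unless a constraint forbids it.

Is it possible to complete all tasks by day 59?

Job 4 can start immediately at day 0; it finishes at day 4.
After its own release at day 3, job 1 can start at day 3 and finishes at day 15.
Job 6 cannot start until job 4 (finishes day 4, plus 2-day gap → day 6); job 1 (finishes day 15, plus 1-day gap → day 16). The controlling bound is day 16, so job 6 finishes at 16 + 9 = day 25.
Job 2 needs all of job 1 (finishes day 15); job 4 (finishes day 4, plus 3-day gap → day 7). That puts its earliest start at day 15; it finishes at 15 + 10 = day 25.
Job 3 waits on job 2 (finishes day 25), so it starts at day 25 and finishes at 25 + 11 = day 36.
Job 5 waits on job 3 (finishes day 36), so it starts at day 36 and finishes at 36 + 12 = day 48.
Every task is finished by day 48, which is no later than the deadline of 59, so the schedule is feasible.

Yes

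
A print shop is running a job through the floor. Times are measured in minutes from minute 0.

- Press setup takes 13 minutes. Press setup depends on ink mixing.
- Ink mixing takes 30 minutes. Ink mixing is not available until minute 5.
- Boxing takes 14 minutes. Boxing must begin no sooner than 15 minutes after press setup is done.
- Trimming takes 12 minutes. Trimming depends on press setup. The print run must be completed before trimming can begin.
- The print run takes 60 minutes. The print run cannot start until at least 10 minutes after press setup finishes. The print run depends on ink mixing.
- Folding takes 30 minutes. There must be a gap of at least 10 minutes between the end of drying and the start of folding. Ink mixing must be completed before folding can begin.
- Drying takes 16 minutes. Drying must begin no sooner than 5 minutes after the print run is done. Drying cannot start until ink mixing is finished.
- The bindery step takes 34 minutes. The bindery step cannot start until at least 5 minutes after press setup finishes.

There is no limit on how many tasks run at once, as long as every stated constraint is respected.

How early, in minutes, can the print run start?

58

Ink mixing waits on its own release at minute 5, so it starts at minute 5 and finishes at 5 + 30 = minute 35.
Press setup cannot begin until ink mixing (finishes minute 35). It runs from minute 35 to 35 + 13 = minute 48.
The print run waits on press setup (finishes minute 48, plus 10-minute gap → minute 58); ink mixing (finishes minute 35). The latest of these is minute 58, which is the earliest the print run can start.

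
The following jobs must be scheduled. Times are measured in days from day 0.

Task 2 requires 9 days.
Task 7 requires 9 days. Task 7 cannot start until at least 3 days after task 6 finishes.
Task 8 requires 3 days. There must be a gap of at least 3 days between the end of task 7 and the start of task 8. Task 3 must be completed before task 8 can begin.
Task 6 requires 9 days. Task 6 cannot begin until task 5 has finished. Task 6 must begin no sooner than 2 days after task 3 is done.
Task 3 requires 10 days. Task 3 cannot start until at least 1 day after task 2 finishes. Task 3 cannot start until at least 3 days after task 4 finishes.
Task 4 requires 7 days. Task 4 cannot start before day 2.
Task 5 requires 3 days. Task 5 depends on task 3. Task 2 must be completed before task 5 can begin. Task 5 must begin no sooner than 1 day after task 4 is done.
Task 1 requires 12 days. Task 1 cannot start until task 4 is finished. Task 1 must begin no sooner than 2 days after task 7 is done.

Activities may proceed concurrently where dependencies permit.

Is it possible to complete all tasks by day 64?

Yes

After its own release at day 2, task 4 can start at day 2 and finishes at day 9.
Task 2 has no prerequisites, so it starts at day 0 and finishes at day 9.
For task 3: task 2 (finishes day 9, plus 1-day gap → day 10); task 4 (finishes day 9, plus 3-day gap → day 12). Taking the maximum gives a start of day 12, and it finishes at 12 + 10 = day 22.
For task 5: task 3 (finishes day 22); task 2 (finishes day 9); task 4 (finishes day 9, plus 1-day gap → day 10). Taking the maximum gives a start of day 22, and it finishes at 22 + 3 = day 25.
Task 6 cannot start until task 5 (finishes day 25); task 3 (finishes day 22, plus 2-day gap → day 24). The controlling bound is day 25, so task 6 finishes at 25 + 9 = day 34.
Task 7 cannot begin until task 6 (finishes day 34, plus 3-day gap → day 37). It runs from day 37 to 37 + 9 = day 46.
For task 8: task 7 (finishes day 46, plus 3-day gap → day 49); task 3 (finishes day 22). Taking the maximum gives a start of day 49, and it finishes at 49 + 3 = day 52.
For task 1: task 4 (finishes day 9); task 7 (finishes day 46, plus 2-day gap → day 48). Taking the maximum gives a start of day 48, and it finishes at 48 + 12 = day 60.
Every task is finished by day 60, which is no later than the deadline of 64, so the schedule is feasible.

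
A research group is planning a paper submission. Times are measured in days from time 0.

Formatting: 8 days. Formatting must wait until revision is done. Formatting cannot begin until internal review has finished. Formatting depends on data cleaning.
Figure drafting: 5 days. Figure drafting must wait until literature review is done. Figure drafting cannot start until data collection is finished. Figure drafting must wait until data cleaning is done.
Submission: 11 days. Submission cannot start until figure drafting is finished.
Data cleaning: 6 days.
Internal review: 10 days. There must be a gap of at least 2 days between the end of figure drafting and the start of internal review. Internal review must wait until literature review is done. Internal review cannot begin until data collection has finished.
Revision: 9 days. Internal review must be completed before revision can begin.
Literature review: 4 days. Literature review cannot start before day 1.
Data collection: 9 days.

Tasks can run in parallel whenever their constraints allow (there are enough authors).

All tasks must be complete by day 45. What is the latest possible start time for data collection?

2

To finish by day 45, formatting (duration 8) must start no later than day 37.
Since formatting (must start by day 37) depends on it, revision must finish by day 37. Backing off its 9-day duration gives a latest start of day 28.
Internal review feeds revision (must start by day 28); formatting (must start by day 37). Taking the minimum, internal review must finish by day 28 and start by 28 − 10 = day 18.
Submission has no dependents, so it just needs to finish by day 45. Starting by 45 − 11 = day 34 achieves that.
For figure drafting: internal review (must start by day 18, minus 2-day gap → day 16); submission (must start by day 34). The most restrictive is day 16; with a 5-day duration, figure drafting must start by day 11.
For data collection: figure drafting (must start by day 11); internal review (must start by day 18). The most restrictive is day 11; with a 9-day duration, data collection must start by day 2.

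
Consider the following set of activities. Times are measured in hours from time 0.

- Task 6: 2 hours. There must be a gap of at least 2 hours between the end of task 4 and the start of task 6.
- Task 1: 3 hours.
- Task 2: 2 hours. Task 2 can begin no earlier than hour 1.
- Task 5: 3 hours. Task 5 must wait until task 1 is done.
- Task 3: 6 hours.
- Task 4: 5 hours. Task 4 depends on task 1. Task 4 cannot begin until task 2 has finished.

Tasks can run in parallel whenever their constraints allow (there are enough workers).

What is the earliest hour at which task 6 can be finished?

After its own release at hour 1, task 2 can start at hour 1 and finishes at hour 3.
Nothing blocks task 1, so it runs from hour 0 to hour 3.
Task 4 has to wait for task 1 (finishes hour 3); task 2 (finishes hour 3). The latest of these is hour 3, so task 4 runs hour 3 to 3 + 5 = hour 8.
Task 6 waits on task 4 (finishes hour 8, plus 2-hour gap → hour 10), so it starts at hour 10 and finishes at 10 + 2 = hour 12.

12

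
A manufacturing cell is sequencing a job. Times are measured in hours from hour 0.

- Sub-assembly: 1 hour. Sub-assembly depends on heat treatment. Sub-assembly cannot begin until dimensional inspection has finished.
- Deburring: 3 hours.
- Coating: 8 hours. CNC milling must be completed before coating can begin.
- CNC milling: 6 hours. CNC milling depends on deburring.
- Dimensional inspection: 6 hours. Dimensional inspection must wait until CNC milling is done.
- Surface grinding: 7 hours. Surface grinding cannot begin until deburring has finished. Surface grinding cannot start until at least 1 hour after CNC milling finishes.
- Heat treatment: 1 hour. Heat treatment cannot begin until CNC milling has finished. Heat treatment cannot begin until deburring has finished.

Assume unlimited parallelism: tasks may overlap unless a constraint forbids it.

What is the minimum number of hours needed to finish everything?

Deburring has no prerequisites, so it starts at hour 0 and finishes at hour 3.
CNC milling cannot begin until deburring (finishes hour 3). It runs from hour 3 to 3 + 6 = hour 9.
Coating cannot begin until CNC milling (finishes hour 9). It runs from hour 9 to 9 + 8 = hour 17.
Dimensional inspection waits on CNC milling (finishes hour 9), so it starts at hour 9 and finishes at 9 + 6 = hour 15.
Surface grinding needs all of deburring (finishes hour 3); CNC milling (finishes hour 9, plus 1-hour gap → hour 10). That puts its earliest start at hour 10; it finishes at 10 + 7 = hour 17.
Heat treatment needs all of CNC milling (finishes hour 9); deburring (finishes hour 3). That puts its earliest start at hour 9; it finishes at 9 + 1 = hour 10.
Sub-assembly has to wait for heat treatment (finishes hour 10); dimensional inspection (finishes hour 15). The latest of these is hour 15, so sub-assembly runs hour 15 to 15 + 1 = hour 16.
All tasks are finished once the last one completes. Finish times: Deburring at 3, CNC milling at 9, Heat treatment at 10, Surface grinding at 17, Dimensional inspection at 15, Coating at 17, Sub-assembly at 16. The latest is hour 17.

17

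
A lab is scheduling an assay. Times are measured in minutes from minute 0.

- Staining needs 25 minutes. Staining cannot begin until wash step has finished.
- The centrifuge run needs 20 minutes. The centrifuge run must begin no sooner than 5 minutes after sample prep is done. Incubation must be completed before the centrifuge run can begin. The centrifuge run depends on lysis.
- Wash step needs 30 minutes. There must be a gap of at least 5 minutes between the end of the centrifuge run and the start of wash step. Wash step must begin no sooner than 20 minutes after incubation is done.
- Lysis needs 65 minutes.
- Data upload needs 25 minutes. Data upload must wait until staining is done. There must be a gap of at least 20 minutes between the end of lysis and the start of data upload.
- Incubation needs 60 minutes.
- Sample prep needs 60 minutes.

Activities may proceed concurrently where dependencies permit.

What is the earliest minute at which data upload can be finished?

Nothing blocks incubation, so it runs from minute 0 to minute 60.
Lysis has no prerequisites, so it starts at minute 0 and finishes at minute 65.
Sample prep has no prerequisites, so it starts at minute 0 and finishes at minute 60.
The centrifuge run has to wait for sample prep (finishes minute 60, plus 5-minute gap → minute 65); incubation (finishes minute 60); lysis (finishes minute 65). The latest of these is minute 65, so the centrifuge run runs minute 65 to 65 + 20 = minute 85.
Wash step has to wait for the centrifuge run (finishes minute 85, plus 5-minute gap → minute 90); incubation (finishes minute 60, plus 20-minute gap → minute 80). The latest of these is minute 90, so wash step runs minute 90 to 90 + 30 = minute 120.
After wash step (finishes minute 120), staining can start at minute 120 and finishes at minute 145.
Data upload cannot start until staining (finishes minute 145); lysis (finishes minute 65, plus 20-minute gap → minute 85). The controlling bound is minute 145, so data upload finishes at 145 + 25 = minute 170.

170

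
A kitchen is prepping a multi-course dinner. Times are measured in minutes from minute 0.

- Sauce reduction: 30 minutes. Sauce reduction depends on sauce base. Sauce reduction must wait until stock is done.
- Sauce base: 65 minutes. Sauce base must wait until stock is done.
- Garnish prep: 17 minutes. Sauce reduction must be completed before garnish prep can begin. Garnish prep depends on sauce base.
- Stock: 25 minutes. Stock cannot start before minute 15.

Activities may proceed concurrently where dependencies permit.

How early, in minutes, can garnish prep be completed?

152

Stock cannot begin until its own release at minute 15. It runs from minute 15 to 15 + 25 = minute 40.
Sauce base cannot begin until stock (finishes minute 40). It runs from minute 40 to 40 + 65 = minute 105.
For sauce reduction: sauce base (finishes minute 105); stock (finishes minute 40). Taking the maximum gives a start of minute 105, and it finishes at 105 + 30 = minute 135.
Garnish prep has to wait for sauce reduction (finishes minute 135); sauce base (finishes minute 105). The latest of these is minute 135, so garnish prep runs minute 135 to 135 + 17 = minute 152.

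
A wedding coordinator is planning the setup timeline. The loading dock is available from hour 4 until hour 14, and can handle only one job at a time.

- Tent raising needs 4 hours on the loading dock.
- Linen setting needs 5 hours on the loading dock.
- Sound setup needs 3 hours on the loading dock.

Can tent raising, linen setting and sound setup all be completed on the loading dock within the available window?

No

The loading dock window is 14 − 4 = 10 hours.
Running back to back, the jobs need 4 + 5 + 3 = 12 hours on the loading dock.
Since 12 > 10, they cannot all fit.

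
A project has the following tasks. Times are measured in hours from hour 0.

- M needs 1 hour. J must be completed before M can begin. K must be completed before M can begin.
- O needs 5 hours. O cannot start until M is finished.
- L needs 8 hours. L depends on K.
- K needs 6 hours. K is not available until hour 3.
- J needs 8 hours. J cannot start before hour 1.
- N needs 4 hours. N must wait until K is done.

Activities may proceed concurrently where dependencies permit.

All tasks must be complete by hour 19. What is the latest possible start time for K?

5

To finish by hour 19, O (duration 5) must start no later than hour 14.
Since O (must start by hour 14) depends on it, M must finish by hour 14. Backing off its 1-hour duration gives a latest start of hour 13.
L has no dependents, so it just needs to finish by hour 19. Starting by 19 − 8 = hour 11 achieves that.
Nothing follows N; the deadline of hour 19 is its only limit. It must start by 19 − 4 = hour 15.
K must finish in time for L (must start by hour 11); M (must start by hour 13); N (must start by hour 15). The tightest is hour 11, so K must start by 11 − 6 = hour 5.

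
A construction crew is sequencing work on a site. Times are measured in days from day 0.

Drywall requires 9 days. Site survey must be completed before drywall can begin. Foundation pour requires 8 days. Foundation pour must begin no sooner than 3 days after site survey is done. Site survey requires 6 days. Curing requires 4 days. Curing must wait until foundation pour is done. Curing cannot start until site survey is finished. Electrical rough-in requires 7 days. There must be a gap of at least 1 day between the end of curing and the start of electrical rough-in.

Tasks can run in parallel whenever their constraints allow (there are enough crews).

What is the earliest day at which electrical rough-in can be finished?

Site survey has no prerequisites, so it starts at day 0 and finishes at day 6.
Foundation pour cannot begin until site survey (finishes day 6, plus 3-day gap → day 9). It runs from day 9 to 9 + 8 = day 17.
Curing has to wait for foundation pour (finishes day 17); site survey (finishes day 6). The latest of these is day 17, so curing runs day 17 to 17 + 4 = day 21.
Electrical rough-in waits on curing (finishes day 21, plus 1-day gap → day 22), so it starts at day 22 and finishes at 22 + 7 = day 29.

29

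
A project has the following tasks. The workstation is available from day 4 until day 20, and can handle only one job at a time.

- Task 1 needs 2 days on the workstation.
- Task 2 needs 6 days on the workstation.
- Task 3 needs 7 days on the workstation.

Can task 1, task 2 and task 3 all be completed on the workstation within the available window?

Yes

The workstation window is 20 − 4 = 16 days.
Running back to back, the jobs need 2 + 6 + 7 = 15 days on the workstation.
Since 15 ≤ 16, they fit within the window.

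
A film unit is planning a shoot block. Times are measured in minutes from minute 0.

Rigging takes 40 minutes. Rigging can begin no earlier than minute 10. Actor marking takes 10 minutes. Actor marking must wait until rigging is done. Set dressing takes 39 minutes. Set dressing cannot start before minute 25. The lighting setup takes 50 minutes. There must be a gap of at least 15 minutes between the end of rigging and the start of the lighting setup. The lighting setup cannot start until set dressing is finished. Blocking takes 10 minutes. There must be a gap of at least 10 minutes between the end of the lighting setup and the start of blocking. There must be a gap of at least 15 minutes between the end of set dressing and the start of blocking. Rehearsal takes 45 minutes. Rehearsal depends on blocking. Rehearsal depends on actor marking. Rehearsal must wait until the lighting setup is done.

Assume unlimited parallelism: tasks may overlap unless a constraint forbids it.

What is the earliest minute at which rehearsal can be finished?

After its own release at minute 25, set dressing can start at minute 25 and finishes at minute 64.
Rigging waits on its own release at minute 10, so it starts at minute 10 and finishes at 10 + 40 = minute 50.
After rigging (finishes minute 50), actor marking can start at minute 50 and finishes at minute 60.
The lighting setup has to wait for rigging (finishes minute 50, plus 15-minute gap → minute 65); set dressing (finishes minute 64). The latest of these is minute 65, so the lighting setup runs minute 65 to 65 + 50 = minute 115.
Blocking needs all of the lighting setup (finishes minute 115, plus 10-minute gap → minute 125); set dressing (finishes minute 64, plus 15-minute gap → minute 79). That puts its earliest start at minute 125; it finishes at 125 + 10 = minute 135.
For rehearsal: blocking (finishes minute 135); actor marking (finishes minute 60); the lighting setup (finishes minute 115). Taking the maximum gives a start of minute 135, and it finishes at 135 + 45 = minute 180.

180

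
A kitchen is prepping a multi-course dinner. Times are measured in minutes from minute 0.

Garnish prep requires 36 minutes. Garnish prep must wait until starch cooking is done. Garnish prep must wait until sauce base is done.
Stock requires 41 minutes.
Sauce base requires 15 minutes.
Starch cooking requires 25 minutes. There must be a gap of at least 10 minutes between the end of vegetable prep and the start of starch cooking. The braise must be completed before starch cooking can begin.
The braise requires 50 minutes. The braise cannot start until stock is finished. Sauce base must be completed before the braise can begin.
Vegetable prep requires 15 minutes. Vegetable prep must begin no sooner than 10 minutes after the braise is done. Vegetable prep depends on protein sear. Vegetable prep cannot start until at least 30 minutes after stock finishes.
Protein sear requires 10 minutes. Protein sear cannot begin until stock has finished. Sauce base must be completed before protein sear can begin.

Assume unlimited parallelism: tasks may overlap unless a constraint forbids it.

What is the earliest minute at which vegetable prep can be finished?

Sauce base can start immediately at minute 0; it finishes at minute 15.
Stock can start immediately at minute 0; it finishes at minute 41.
Protein sear needs all of stock (finishes minute 41); sauce base (finishes minute 15). That puts its earliest start at minute 41; it finishes at 41 + 10 = minute 51.
For the braise: stock (finishes minute 41); sauce base (finishes minute 15). Taking the maximum gives a start of minute 41, and it finishes at 41 + 50 = minute 91.
Vegetable prep needs all of the braise (finishes minute 91, plus 10-minute gap → minute 101); protein sear (finishes minute 51); stock (finishes minute 41, plus 30-minute gap → minute 71). That puts its earliest start at minute 101; it finishes at 101 + 15 = minute 116.

116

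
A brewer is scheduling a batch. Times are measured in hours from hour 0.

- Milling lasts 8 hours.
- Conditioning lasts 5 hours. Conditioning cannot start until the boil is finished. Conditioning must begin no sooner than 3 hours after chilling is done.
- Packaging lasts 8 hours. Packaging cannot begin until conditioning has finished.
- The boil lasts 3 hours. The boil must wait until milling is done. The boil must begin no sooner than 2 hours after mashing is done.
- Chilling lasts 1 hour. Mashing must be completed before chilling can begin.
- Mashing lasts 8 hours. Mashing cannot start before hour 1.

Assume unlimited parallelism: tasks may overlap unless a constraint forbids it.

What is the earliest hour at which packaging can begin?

19

Mashing waits on its own release at hour 1, so it starts at hour 1 and finishes at 1 + 8 = hour 9.
Chilling waits on mashing (finishes hour 9), so it starts at hour 9 and finishes at 9 + 1 = hour 10.
Nothing blocks milling, so it runs from hour 0 to hour 8.
The boil has to wait for milling (finishes hour 8); mashing (finishes hour 9, plus 2-hour gap → hour 11). The latest of these is hour 11, so the boil runs hour 11 to 11 + 3 = hour 14.
Conditioning needs all of the boil (finishes hour 14); chilling (finishes hour 10, plus 3-hour gap → hour 13). That puts its earliest start at hour 14; it finishes at 14 + 5 = hour 19.
Packaging waits on conditioning (finishes hour 19), so the earliest it can start is hour 19.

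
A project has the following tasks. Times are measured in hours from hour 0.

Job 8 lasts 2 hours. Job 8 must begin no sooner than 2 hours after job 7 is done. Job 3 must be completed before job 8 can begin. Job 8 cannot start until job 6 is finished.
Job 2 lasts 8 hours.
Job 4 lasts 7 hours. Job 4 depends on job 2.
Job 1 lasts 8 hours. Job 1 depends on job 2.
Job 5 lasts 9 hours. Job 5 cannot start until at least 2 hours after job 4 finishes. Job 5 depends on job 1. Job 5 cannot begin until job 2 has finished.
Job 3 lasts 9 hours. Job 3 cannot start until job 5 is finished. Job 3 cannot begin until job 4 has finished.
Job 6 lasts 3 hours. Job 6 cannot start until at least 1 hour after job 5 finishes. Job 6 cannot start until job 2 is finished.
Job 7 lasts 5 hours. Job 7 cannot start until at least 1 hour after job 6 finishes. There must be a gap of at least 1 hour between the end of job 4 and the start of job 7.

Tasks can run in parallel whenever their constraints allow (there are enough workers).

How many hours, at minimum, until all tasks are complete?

Job 2 can start immediately at hour 0; it finishes at hour 8.
Job 4 cannot begin until job 2 (finishes hour 8). It runs from hour 8 to 8 + 7 = hour 15.
Job 1 waits on job 2 (finishes hour 8), so it starts at hour 8 and finishes at 8 + 8 = hour 16.
Job 5 has to wait for job 4 (finishes hour 15, plus 2-hour gap → hour 17); job 1 (finishes hour 16); job 2 (finishes hour 8). The latest of these is hour 17, so job 5 runs hour 17 to 17 + 9 = hour 26.
Job 6 has to wait for job 5 (finishes hour 26, plus 1-hour gap → hour 27); job 2 (finishes hour 8). The latest of these is hour 27, so job 6 runs hour 27 to 27 + 3 = hour 30.
Job 7 has to wait for job 6 (finishes hour 30, plus 1-hour gap → hour 31); job 4 (finishes hour 15, plus 1-hour gap → hour 16). The latest of these is hour 31, so job 7 runs hour 31 to 31 + 5 = hour 36.
Job 3 has to wait for job 5 (finishes hour 26); job 4 (finishes hour 15). The latest of these is hour 26, so job 3 runs hour 26 to 26 + 9 = hour 35.
For job 8: job 7 (finishes hour 36, plus 2-hour gap → hour 38); job 3 (finishes hour 35); job 6 (finishes hour 30). Taking the maximum gives a start of hour 38, and it finishes at 38 + 2 = hour 40.
All tasks are finished once the last one completes. Finish times: Job 1 at 16, Job 2 at 8, Job 3 at 35, Job 4 at 15, Job 5 at 26, Job 6 at 30, Job 7 at 36, Job 8 at 40. The latest is hour 40.

40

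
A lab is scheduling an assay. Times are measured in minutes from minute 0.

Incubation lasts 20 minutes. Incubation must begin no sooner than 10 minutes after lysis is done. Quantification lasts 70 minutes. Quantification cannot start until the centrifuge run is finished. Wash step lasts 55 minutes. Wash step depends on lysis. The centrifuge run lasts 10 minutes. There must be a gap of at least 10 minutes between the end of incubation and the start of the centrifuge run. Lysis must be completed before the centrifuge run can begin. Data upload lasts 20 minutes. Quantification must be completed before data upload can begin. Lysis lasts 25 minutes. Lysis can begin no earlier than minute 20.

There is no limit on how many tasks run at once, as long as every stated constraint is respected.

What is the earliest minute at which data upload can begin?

165

Lysis cannot begin until its own release at minute 20. It runs from minute 20 to 20 + 25 = minute 45.
Incubation cannot begin until lysis (finishes minute 45, plus 10-minute gap → minute 55). It runs from minute 55 to 55 + 20 = minute 75.
The centrifuge run has to wait for incubation (finishes minute 75, plus 10-minute gap → minute 85); lysis (finishes minute 45). The latest of these is minute 85, so the centrifuge run runs minute 85 to 85 + 10 = minute 95.
Quantification cannot begin until the centrifuge run (finishes minute 95). It runs from minute 95 to 95 + 70 = minute 165.
Data upload waits on quantification (finishes minute 165), so the earliest it can start is minute 165.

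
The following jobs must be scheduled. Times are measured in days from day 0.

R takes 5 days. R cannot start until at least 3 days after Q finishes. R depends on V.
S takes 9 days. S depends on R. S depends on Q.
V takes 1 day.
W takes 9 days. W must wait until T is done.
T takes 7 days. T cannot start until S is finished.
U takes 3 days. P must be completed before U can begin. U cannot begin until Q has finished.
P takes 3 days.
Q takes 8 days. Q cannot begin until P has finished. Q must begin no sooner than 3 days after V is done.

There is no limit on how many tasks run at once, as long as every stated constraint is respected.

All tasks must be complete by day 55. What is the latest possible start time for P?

To finish by day 55, W (duration 9) must start no later than day 46.
T has to be done before W (must start by day 46). That means finishing by day 46, i.e. starting by 46 − 7 = day 39.
S feeds into T (must start by day 39); so S must finish by day 39 and therefore start by day 30.
R has to be done before S (must start by day 30). That means finishing by day 30, i.e. starting by 30 − 5 = day 25.
U must finish by day 55; it takes 3 days, so it must start by 55 − 3 = day 52.
For Q: R (must start by day 25, minus 3-day gap → day 22); S (must start by day 30); U (must start by day 52). The most restrictive is day 22; with an 8-day duration, Q must start by day 14.
P must finish in time for Q (must start by day 14); U (must start by day 52). The tightest is day 14, so P must start by 14 − 3 = day 11.

11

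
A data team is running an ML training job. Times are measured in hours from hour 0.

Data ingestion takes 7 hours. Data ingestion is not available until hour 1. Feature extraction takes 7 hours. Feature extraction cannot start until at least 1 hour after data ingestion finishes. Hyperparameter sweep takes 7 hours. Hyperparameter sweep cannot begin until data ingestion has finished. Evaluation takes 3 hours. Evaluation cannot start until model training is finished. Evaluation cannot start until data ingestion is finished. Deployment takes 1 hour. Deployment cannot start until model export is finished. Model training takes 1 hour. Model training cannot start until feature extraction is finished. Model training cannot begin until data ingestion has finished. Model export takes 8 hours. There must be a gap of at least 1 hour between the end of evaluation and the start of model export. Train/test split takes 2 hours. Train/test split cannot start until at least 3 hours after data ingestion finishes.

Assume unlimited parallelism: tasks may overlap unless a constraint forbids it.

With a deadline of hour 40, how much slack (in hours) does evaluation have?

After its own release at hour 1, data ingestion can start at hour 1 and finishes at hour 8.
After data ingestion (finishes hour 8, plus 1-hour gap → hour 9), feature extraction can start at hour 9 and finishes at hour 16.
For model training: feature extraction (finishes hour 16); data ingestion (finishes hour 8). Taking the maximum gives a start of hour 16, and it finishes at 16 + 1 = hour 17.
Evaluation cannot start until model training (finishes hour 17); data ingestion (finishes hour 8). The controlling bound is hour 17, so evaluation finishes at 17 + 3 = hour 20.

Working backward from the deadline:
Deployment must finish by hour 40; it takes 1 hour, so it must start by 40 − 1 = hour 39.
Model export must finish before deployment (must start by hour 39). With an 8-hour duration, model export must start by 39 − 8 = hour 31.
Since model export (must start by hour 31, minus 1-hour gap → hour 30) depends on it, evaluation must finish by hour 30. Backing off its 3-hour duration gives a latest start of hour 27.
So evaluation can start as early as hour 17 and as late as hour 27, giving 27 − 17 = 10 hours of slack.

10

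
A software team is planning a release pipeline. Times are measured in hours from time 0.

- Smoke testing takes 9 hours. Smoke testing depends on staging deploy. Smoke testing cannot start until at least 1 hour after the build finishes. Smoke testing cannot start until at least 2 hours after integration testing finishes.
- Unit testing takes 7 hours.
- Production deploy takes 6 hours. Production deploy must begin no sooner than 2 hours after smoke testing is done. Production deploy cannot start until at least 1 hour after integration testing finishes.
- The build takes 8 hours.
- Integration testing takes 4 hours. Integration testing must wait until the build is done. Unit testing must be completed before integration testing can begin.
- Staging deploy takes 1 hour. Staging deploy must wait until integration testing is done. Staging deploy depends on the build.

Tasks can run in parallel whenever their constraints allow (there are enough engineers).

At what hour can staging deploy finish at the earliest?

13

Nothing blocks unit testing, so it runs from hour 0 to hour 7.
Nothing blocks the build, so it runs from hour 0 to hour 8.
Integration testing needs all of the build (finishes hour 8); unit testing (finishes hour 7). That puts its earliest start at hour 8; it finishes at 8 + 4 = hour 12.
Staging deploy cannot start until integration testing (finishes hour 12); the build (finishes hour 8). The controlling bound is hour 12, so staging deploy finishes at 12 + 1 = hour 13.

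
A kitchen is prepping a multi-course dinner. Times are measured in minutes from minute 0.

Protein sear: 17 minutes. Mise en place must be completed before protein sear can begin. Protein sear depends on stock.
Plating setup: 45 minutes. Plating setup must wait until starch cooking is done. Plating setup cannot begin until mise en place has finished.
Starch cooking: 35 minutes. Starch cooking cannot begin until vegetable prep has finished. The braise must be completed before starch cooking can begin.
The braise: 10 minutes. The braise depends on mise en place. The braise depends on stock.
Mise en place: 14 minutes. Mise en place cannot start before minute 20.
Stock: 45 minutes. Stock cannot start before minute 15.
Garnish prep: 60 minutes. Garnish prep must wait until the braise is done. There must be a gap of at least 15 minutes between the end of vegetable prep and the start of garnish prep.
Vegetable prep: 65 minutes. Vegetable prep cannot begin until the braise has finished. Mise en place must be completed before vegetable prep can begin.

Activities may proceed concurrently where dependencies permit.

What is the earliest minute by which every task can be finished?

Stock waits on its own release at minute 15, so it starts at minute 15 and finishes at 15 + 45 = minute 60.
Mise en place waits on its own release at minute 20, so it starts at minute 20 and finishes at 20 + 14 = minute 34.
Protein sear has to wait for mise en place (finishes minute 34); stock (finishes minute 60). The latest of these is minute 60, so protein sear runs minute 60 to 60 + 17 = minute 77.
The braise cannot start until mise en place (finishes minute 34); stock (finishes minute 60). The controlling bound is minute 60, so the braise finishes at 60 + 10 = minute 70.
Vegetable prep has to wait for the braise (finishes minute 70); mise en place (finishes minute 34). The latest of these is minute 70, so vegetable prep runs minute 70 to 70 + 65 = minute 135.
Garnish prep cannot start until the braise (finishes minute 70); vegetable prep (finishes minute 135, plus 15-minute gap → minute 150). The controlling bound is minute 150, so garnish prep finishes at 150 + 60 = minute 210.
Starch cooking has to wait for vegetable prep (finishes minute 135); the braise (finishes minute 70). The latest of these is minute 135, so starch cooking runs minute 135 to 135 + 35 = minute 170.
Plating setup needs all of starch cooking (finishes minute 170); mise en place (finishes minute 34). That puts its earliest start at minute 170; it finishes at 170 + 45 = minute 215.
All tasks are finished once the last one completes. Finish times: Mise en place at 34, Stock at 60, The braise at 70, Protein sear at 77, Vegetable prep at 135, Starch cooking at 170, Plating setup at 215, Garnish prep at 210. The latest is minute 215.

215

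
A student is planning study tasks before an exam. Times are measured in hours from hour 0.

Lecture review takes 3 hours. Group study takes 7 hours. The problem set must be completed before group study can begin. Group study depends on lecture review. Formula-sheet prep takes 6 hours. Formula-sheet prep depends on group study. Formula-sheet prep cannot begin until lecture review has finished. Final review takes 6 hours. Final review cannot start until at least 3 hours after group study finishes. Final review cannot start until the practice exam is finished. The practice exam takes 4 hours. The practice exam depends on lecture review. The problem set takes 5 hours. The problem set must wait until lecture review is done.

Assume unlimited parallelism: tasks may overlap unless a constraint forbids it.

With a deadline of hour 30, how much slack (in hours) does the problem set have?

Nothing blocks lecture review, so it runs from hour 0 to hour 3.
The problem set cannot begin until lecture review (finishes hour 3). It runs from hour 3 to 3 + 5 = hour 8.

Working backward from the deadline:
Formula-sheet prep has no dependents, so it just needs to finish by hour 30. Starting by 30 − 6 = hour 24 achieves that.
Final review has no dependents, so it just needs to finish by hour 30. Starting by 30 − 6 = hour 24 achieves that.
Group study must finish in time for formula-sheet prep (must start by hour 24); final review (must start by hour 24, minus 3-hour gap → hour 21). The tightest is hour 21, so group study must start by 21 − 7 = hour 14.
The problem set has to be done before group study (must start by hour 14). That means finishing by hour 14, i.e. starting by 14 − 5 = hour 9.
So the problem set can start as early as hour 3 and as late as hour 9, giving 9 − 3 = 6 hours of slack.

6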